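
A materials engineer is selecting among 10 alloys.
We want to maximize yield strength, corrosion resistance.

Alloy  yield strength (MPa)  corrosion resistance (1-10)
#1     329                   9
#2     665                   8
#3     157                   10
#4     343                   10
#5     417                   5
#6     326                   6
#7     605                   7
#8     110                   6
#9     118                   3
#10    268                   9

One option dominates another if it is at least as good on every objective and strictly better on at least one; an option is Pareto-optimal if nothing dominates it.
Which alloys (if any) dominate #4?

#1: worse on yield strength (329 vs 343).
#2: worse on corrosion resistance (8 vs 10).
#3: worse on yield strength (157 vs 343).
#5: worse on corrosion resistance (5 vs 10).
#6: worse on yield strength (326 vs 343).
#7: worse on corrosion resistance (7 vs 10).
#8: worse on yield strength (110 vs 343).
#9: worse on yield strength (118 vs 343).
#10: worse on yield strength (268 vs 343).
No option dominates #4.

none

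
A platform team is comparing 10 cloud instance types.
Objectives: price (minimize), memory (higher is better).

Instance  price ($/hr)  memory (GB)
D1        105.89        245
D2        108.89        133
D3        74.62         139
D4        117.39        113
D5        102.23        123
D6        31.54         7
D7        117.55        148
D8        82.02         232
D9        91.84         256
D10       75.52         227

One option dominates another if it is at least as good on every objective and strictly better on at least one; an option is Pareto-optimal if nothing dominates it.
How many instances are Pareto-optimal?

D1: dominated by D9 (price 91.84≤105.89, memory 256≥245).
D2: dominated by D1 (price 105.89≤108.89, memory 245≥133).
D3: not dominated.
D4: dominated by D1 (price 105.89≤117.39, memory 245≥113).
D5: dominated by D3 (price 74.62≤102.23, memory 139≥123).
D6: not dominated (best price).
D7: dominated by D1 (price 105.89≤117.55, memory 245≥148).
D8: not dominated.
D9: not dominated (best memory).
D10: not dominated.
Pareto-optimal: D3, D6, D8, D9, D10 → 5.

5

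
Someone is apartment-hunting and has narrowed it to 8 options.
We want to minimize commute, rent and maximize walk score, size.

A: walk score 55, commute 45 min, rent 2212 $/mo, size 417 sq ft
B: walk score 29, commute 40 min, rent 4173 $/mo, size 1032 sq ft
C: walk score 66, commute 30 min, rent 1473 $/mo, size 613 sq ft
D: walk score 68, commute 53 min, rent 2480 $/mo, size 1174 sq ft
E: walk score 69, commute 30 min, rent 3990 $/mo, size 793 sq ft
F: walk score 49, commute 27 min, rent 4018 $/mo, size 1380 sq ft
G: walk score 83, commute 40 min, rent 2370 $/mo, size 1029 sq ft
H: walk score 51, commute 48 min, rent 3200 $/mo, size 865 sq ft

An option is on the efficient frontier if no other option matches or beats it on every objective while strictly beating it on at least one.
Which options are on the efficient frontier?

A: dominated by C (walk score 66≥55, commute 30≤45, rent 1473≤2212, size 613≥417).
B: dominated by F (walk score 49≥29, commute 27≤40, rent 4018≤4173, size 1380≥1032).
C: not dominated (best rent).
D: not dominated.
E: not dominated.
F: not dominated (best commute).
G: not dominated (best walk score).
H: dominated by G (walk score 83≥51, commute 40≤48, rent 2370≤3200, size 1029≥865).

C, D, E, F, G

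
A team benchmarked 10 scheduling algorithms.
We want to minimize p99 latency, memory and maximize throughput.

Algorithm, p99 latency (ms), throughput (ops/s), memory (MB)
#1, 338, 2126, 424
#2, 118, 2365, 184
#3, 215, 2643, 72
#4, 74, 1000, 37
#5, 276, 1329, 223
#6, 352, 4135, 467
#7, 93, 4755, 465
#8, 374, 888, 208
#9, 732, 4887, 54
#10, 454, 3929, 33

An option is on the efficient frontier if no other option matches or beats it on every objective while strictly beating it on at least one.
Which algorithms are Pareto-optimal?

#2, #3, #4, #7, #9, #10

#1: dominated by #2 (p99 latency 118≤338, throughput 2365≥2126, memory 184≤424).
#2: not dominated.
#3: not dominated.
#4: not dominated (best p99 latency).
#5: dominated by #2 (p99 latency 118≤276, throughput 2365≥1329, memory 184≤223).
#6: dominated by #7 (p99 latency 93≤352, throughput 4755≥4135, memory 465≤467).
#7: not dominated.
#8: dominated by #2 (p99 latency 118≤374, throughput 2365≥888, memory 184≤208).
#9: not dominated (best throughput).
#10: not dominated (best memory).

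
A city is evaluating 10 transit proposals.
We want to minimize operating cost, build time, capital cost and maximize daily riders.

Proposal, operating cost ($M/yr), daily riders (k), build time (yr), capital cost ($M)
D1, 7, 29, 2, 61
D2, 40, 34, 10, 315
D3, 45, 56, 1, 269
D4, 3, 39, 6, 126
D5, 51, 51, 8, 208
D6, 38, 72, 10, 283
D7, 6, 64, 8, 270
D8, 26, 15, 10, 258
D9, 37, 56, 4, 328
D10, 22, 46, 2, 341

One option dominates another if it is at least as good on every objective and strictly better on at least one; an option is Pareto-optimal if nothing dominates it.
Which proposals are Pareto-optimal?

D1, D3, D4, D5, D6, D7, D9, D10

D1: not dominated (best capital cost).
D2: dominated by D4 (operating cost 3≤40, daily riders 39≥34, build time 6≤10, capital cost 126≤315).
D3: not dominated (best build time).
D4: not dominated (best operating cost).
D5: not dominated.
D6: not dominated (best daily riders).
D7: not dominated.
D8: dominated by D1 (operating cost 7≤26, daily riders 29≥15, build time 2≤10, capital cost 61≤258).
D9: not dominated.
D10: not dominated.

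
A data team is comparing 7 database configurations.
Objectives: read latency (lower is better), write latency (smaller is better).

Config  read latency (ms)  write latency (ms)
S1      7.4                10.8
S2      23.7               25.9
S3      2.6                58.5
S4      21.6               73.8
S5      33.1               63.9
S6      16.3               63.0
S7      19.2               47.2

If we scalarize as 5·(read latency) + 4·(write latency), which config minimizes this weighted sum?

S1: 5·7.4 + 4·10.8 = 80.2
S2: 5·23.7 + 4·25.9 = 222.1
S3: 5·2.6 + 4·58.5 = 247.0
S4: 5·21.6 + 4·73.8 = 403.2
S5: 5·33.1 + 4·63.9 = 421.1
S6: 5·16.3 + 4·63.0 = 333.5
S7: 5·19.2 + 4·47.2 = 284.8
Lowest: S1 at 80.2.

S1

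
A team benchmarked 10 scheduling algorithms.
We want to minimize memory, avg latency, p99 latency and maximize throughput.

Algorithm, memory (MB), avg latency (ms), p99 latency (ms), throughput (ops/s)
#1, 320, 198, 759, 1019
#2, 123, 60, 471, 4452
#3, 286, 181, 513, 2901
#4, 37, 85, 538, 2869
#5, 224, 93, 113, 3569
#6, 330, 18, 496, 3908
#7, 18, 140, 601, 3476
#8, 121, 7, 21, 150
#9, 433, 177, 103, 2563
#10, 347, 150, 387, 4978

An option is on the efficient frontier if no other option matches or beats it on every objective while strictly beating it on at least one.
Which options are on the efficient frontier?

#1: dominated by #2 (memory 123≤320, avg latency 60≤198, p99 latency 471≤759, throughput 4452≥1019).
#2: not dominated.
#3: dominated by #2 (memory 123≤286, avg latency 60≤181, p99 latency 471≤513, throughput 4452≥2901).
#4: not dominated.
#5: not dominated.
#6: not dominated.
#7: not dominated (best memory).
#8: not dominated (best avg latency).
#9: not dominated.
#10: not dominated (best throughput).

#2, #4, #5, #6, #7, #8, #9, #10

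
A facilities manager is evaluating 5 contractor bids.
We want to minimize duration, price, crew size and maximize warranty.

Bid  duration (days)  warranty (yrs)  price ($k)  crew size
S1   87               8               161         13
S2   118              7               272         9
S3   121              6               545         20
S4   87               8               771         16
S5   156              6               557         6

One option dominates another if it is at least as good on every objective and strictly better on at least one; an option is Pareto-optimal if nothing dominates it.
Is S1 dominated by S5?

No

S5 vs S1: S5 is worse on duration (156 vs 87), so it does not dominate S1.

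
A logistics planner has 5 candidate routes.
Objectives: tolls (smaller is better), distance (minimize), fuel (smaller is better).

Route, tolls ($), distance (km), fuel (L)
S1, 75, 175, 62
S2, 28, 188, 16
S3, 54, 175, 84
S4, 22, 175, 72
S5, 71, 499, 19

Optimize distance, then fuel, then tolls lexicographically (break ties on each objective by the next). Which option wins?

S1

First minimize distance: best is 175, kept {S1, S3, S4}.
Then minimize fuel: best is 62, kept {S1}.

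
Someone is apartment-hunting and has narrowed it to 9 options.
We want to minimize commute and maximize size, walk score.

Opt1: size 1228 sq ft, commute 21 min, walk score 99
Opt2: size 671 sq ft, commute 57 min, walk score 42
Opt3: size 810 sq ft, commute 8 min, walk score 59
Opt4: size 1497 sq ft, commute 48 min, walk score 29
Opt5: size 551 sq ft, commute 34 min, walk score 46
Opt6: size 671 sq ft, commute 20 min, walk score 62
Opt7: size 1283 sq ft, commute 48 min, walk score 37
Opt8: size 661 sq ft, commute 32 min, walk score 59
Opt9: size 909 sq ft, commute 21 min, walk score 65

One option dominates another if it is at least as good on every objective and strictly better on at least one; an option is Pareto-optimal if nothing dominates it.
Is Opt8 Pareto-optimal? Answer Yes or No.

Opt1 vs Opt8: size 1228≥661, commute 21≤32, walk score 99≥59 — Opt1 is at least as good on every objective and strictly better on at least one, so Opt1 dominates Opt8.

No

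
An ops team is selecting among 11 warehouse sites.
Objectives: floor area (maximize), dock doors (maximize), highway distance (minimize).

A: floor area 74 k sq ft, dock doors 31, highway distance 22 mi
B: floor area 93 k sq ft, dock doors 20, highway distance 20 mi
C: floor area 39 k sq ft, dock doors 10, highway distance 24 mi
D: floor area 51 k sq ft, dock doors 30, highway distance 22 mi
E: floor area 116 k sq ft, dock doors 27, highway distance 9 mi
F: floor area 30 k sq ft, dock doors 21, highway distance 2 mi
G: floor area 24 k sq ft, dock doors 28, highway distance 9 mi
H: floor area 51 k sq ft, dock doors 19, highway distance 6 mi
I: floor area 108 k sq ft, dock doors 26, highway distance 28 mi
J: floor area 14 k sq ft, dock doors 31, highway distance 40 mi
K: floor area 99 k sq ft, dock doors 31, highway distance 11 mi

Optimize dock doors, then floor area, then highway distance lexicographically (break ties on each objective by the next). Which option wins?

K

First maximize dock doors: best is 31, kept {A, J, K}.
Then maximize floor area: best is 99, kept {K}.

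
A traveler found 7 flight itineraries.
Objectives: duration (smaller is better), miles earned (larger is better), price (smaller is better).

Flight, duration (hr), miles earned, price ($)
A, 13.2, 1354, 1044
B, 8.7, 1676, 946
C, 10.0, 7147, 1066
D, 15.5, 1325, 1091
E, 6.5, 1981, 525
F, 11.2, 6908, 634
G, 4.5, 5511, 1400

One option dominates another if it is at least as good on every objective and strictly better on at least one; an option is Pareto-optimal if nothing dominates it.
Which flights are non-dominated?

C, E, F, G

A: dominated by B (duration 8.7≤13.2, miles earned 1676≥1354, price 946≤1044).
B: dominated by E (duration 6.5≤8.7, miles earned 1981≥1676, price 525≤946).
C: not dominated (best miles earned).
D: dominated by A (duration 13.2≤15.5, miles earned 1354≥1325, price 1044≤1091).
E: not dominated (best price).
F: not dominated.
G: not dominated (best duration).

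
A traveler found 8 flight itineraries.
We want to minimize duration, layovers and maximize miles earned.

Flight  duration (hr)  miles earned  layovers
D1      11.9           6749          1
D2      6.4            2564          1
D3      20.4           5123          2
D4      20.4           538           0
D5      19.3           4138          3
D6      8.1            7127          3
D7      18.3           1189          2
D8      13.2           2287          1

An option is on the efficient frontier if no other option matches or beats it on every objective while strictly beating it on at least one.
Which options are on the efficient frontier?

D1, D2, D4, D6

D1: not dominated.
D2: not dominated (best duration).
D3: dominated by D1 (duration 11.9≤20.4, miles earned 6749≥5123, layovers 1≤2).
D4: not dominated (best layovers).
D5: dominated by D1 (duration 11.9≤19.3, miles earned 6749≥4138, layovers 1≤3).
D6: not dominated (best miles earned).
D7: dominated by D1 (duration 11.9≤18.3, miles earned 6749≥1189, layovers 1≤2).
D8: dominated by D1 (duration 11.9≤13.2, miles earned 6749≥2287, layovers 1≤1).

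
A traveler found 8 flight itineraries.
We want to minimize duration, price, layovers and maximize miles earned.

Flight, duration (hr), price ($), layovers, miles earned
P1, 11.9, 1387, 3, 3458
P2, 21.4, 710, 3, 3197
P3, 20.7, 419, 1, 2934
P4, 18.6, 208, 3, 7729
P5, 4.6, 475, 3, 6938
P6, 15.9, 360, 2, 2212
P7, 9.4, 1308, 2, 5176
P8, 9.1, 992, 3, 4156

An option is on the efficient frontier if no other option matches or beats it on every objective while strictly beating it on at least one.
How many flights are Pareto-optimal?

5

P1: dominated by P5 (duration 4.6≤11.9, price 475≤1387, layovers 3≤3, miles earned 6938≥3458).
P2: dominated by P4 (duration 18.6≤21.4, price 208≤710, layovers 3≤3, miles earned 7729≥3197).
P3: not dominated (best layovers).
P4: not dominated (best price).
P5: not dominated (best duration).
P6: not dominated.
P7: not dominated.
P8: dominated by P5 (duration 4.6≤9.1, price 475≤992, layovers 3≤3, miles earned 6938≥4156).
Pareto-optimal: P3, P4, P5, P6, P7 → 5.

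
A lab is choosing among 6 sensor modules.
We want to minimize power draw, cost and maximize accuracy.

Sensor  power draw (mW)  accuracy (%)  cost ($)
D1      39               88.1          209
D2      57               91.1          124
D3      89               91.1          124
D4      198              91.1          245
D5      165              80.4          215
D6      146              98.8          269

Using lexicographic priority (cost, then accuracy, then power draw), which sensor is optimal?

First minimize cost: best is 124, kept {D2, D3}.
Then maximize accuracy: best is 91.1, kept {D2, D3}.
Then minimize power draw: best is 57, kept {D2}.

D2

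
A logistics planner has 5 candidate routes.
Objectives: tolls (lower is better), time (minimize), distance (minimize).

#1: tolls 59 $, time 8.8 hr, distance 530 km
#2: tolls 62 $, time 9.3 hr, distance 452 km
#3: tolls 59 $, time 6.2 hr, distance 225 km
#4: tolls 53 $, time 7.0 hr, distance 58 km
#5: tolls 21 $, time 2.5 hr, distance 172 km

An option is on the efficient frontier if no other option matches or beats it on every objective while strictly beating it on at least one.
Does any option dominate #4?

#1: worse on tolls (59 vs 53).
#2: worse on tolls (62 vs 53).
#3: worse on tolls (59 vs 53).
#5: worse on distance (172 vs 58).
No option is at least as good as #4 on every objective and strictly better on one.

No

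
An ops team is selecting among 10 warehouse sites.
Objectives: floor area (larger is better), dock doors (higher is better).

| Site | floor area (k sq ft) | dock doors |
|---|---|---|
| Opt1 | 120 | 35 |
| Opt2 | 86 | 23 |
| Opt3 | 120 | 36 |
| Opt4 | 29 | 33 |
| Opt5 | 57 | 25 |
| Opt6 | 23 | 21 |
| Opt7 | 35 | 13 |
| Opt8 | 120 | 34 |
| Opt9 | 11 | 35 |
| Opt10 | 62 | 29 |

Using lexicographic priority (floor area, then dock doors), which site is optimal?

First maximize floor area: best is 120, kept {Opt1, Opt3, Opt8}.
Then maximize dock doors: best is 36, kept {Opt3}.

Opt3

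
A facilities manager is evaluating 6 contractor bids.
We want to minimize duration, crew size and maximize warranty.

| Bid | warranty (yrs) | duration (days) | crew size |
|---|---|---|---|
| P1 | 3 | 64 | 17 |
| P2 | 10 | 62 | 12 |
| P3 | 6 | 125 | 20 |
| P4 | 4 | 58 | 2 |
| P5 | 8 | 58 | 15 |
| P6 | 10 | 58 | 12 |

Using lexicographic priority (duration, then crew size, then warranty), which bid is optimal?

First minimize duration: best is 58, kept {P4, P5, P6}.
Then minimize crew size: best is 2, kept {P4}.

P4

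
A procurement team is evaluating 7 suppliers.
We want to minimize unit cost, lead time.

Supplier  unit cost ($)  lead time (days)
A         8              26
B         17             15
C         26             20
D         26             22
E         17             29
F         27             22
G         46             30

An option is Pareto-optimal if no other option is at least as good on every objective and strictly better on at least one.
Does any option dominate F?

B vs F: unit cost 17≤27, lead time 15≤22 — B is at least as good on every objective and strictly better on at least one, so B dominates F.

Yes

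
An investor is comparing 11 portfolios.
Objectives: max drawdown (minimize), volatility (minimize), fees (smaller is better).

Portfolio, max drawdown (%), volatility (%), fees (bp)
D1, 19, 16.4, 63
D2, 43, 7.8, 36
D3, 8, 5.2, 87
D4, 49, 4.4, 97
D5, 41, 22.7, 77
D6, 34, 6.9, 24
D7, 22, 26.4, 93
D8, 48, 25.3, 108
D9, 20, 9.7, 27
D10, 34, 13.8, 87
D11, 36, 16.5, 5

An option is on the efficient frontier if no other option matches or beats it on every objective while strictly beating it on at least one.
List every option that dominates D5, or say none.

D1: max drawdown 19≤41, volatility 16.4≤22.7, fees 63≤77 — dominates D5.
D6: max drawdown 34≤41, volatility 6.9≤22.7, fees 24≤77 — dominates D5.
D9: max drawdown 20≤41, volatility 9.7≤22.7, fees 27≤77 — dominates D5.
D11: max drawdown 36≤41, volatility 16.5≤22.7, fees 5≤77 — dominates D5.
Others (D2, D3, D4, D7, D8, D10) are each worse than D5 on at least one objective.

D1, D6, D9, D11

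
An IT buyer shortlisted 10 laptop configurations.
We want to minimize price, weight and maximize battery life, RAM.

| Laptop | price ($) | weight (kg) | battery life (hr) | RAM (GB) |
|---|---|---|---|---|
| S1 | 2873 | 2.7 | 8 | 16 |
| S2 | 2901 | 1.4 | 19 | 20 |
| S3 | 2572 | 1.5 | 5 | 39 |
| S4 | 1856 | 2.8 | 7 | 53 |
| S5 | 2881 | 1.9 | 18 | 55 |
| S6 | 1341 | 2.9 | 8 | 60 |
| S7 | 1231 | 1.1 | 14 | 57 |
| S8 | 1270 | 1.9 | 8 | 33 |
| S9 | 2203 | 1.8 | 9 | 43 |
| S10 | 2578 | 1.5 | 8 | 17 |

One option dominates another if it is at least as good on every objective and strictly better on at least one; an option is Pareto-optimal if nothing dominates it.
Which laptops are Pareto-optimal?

S2, S5, S6, S7

S1: dominated by S7 (price 1231≤2873, weight 1.1≤2.7, battery life 14≥8, RAM 57≥16).
S2: not dominated (best battery life).
S3: dominated by S7 (price 1231≤2572, weight 1.1≤1.5, battery life 14≥5, RAM 57≥39).
S4: dominated by S7 (price 1231≤1856, weight 1.1≤2.8, battery life 14≥7, RAM 57≥53).
S5: not dominated.
S6: not dominated (best RAM).
S7: not dominated (best price).
S8: dominated by S7 (price 1231≤1270, weight 1.1≤1.9, battery life 14≥8, RAM 57≥33).
S9: dominated by S7 (price 1231≤2203, weight 1.1≤1.8, battery life 14≥9, RAM 57≥43).
S10: dominated by S7 (price 1231≤2578, weight 1.1≤1.5, battery life 14≥8, RAM 57≥17).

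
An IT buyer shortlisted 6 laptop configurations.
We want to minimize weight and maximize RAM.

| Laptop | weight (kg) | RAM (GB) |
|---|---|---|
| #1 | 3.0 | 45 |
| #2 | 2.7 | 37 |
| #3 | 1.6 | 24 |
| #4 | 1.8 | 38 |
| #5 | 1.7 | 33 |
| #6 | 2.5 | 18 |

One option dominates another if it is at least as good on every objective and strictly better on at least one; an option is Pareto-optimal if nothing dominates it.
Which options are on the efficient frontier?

#1, #3, #4, #5

#1: not dominated (best RAM).
#2: dominated by #4 (weight 1.8≤2.7, RAM 38≥37).
#3: not dominated (best weight).
#4: not dominated.
#5: not dominated.
#6: dominated by #3 (weight 1.6≤2.5, RAM 24≥18).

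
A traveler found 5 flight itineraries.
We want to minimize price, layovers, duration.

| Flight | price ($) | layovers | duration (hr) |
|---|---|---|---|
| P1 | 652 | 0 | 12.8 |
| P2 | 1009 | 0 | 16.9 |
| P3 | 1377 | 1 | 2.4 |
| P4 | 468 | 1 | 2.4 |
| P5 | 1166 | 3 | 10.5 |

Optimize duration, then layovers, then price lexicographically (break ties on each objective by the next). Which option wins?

P4

First minimize duration: best is 2.4, kept {P3, P4}.
Then minimize layovers: best is 1, kept {P3, P4}.
Then minimize price: best is 468, kept {P4}.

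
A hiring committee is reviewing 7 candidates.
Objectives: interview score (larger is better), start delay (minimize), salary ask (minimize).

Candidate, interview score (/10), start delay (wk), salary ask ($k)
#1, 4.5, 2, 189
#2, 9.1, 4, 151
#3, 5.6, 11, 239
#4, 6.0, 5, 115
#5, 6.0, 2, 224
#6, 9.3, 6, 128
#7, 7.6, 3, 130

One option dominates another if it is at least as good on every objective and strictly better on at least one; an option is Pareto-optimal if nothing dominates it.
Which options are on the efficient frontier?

#1: not dominated.
#2: not dominated.
#3: dominated by #2 (interview score 9.1≥5.6, start delay 4≤11, salary ask 151≤239).
#4: not dominated (best salary ask).
#5: not dominated.
#6: not dominated (best interview score).
#7: not dominated.

#1, #2, #4, #5, #6, #7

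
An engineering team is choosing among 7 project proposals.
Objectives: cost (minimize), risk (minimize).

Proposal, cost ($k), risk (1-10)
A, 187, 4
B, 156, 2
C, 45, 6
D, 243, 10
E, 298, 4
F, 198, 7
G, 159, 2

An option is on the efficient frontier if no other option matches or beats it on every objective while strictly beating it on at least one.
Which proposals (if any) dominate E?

A, B, G

A: cost 187≤298, risk 4≤4 — dominates E.
B: cost 156≤298, risk 2≤4 — dominates E.
G: cost 159≤298, risk 2≤4 — dominates E.
Others (C, D, F) are each worse than E on at least one objective.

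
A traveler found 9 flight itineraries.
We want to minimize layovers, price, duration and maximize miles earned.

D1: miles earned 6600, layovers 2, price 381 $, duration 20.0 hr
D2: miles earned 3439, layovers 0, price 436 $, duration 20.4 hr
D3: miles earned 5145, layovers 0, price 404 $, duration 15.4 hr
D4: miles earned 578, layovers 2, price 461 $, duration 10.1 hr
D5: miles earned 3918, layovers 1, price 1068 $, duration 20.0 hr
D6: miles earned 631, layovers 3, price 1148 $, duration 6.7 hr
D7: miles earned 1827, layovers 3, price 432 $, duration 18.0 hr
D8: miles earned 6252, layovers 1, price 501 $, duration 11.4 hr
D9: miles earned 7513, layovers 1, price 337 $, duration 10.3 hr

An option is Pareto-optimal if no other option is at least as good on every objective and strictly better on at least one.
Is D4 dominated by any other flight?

D1: worse on duration (20.0 vs 10.1).
D2: worse on duration (20.4 vs 10.1).
D3: worse on duration (15.4 vs 10.1).
D5: worse on price (1068 vs 461).
D6: worse on layovers (3 vs 2).
D7: worse on layovers (3 vs 2).
D8: worse on price (501 vs 461).
D9: worse on duration (10.3 vs 10.1).
No option is at least as good as D4 on every objective and strictly better on one.

No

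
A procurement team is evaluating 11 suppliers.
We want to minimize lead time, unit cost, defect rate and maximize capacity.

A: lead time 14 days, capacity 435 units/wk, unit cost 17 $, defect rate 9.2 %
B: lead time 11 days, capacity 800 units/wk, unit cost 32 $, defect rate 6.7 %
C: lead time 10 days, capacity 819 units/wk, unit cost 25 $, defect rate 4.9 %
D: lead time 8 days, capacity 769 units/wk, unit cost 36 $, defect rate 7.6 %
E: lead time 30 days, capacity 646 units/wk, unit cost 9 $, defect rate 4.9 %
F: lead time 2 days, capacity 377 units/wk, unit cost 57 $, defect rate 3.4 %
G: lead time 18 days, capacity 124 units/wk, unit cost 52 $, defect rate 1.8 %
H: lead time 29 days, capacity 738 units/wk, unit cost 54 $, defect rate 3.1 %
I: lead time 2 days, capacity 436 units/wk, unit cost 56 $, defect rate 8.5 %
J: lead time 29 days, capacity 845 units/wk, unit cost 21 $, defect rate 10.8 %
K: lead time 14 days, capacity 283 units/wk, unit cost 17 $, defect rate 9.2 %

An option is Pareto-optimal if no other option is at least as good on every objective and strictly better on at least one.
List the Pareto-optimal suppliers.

A: not dominated.
B: dominated by C (lead time 10≤11, capacity 819≥800, unit cost 25≤32, defect rate 4.9≤6.7).
C: not dominated.
D: not dominated.
E: not dominated (best unit cost).
F: not dominated.
G: not dominated (best defect rate).
H: not dominated.
I: not dominated.
J: not dominated (best capacity).
K: dominated by A (lead time 14≤14, capacity 435≥283, unit cost 17≤17, defect rate 9.2≤9.2).

A, C, D, E, F, G, H, I, J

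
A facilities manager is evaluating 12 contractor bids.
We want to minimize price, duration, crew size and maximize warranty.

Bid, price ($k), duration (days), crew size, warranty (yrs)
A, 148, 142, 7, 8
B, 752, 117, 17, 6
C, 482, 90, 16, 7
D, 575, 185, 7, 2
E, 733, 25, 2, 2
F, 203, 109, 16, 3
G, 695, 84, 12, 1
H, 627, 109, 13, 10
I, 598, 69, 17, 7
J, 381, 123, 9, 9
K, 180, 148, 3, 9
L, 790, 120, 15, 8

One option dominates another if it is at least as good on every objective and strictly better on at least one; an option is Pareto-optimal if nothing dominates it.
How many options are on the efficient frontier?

9

A: not dominated (best price).
B: dominated by C (price 482≤752, duration 90≤117, crew size 16≤17, warranty 7≥6).
C: not dominated.
D: dominated by A (price 148≤575, duration 142≤185, crew size 7≤7, warranty 8≥2).
E: not dominated (best duration).
F: not dominated.
G: not dominated.
H: not dominated (best warranty).
I: not dominated.
J: not dominated.
K: not dominated.
L: dominated by H (price 627≤790, duration 109≤120, crew size 13≤15, warranty 10≥8).
Pareto-optimal: A, C, E, F, G, H, I, J, K → 9.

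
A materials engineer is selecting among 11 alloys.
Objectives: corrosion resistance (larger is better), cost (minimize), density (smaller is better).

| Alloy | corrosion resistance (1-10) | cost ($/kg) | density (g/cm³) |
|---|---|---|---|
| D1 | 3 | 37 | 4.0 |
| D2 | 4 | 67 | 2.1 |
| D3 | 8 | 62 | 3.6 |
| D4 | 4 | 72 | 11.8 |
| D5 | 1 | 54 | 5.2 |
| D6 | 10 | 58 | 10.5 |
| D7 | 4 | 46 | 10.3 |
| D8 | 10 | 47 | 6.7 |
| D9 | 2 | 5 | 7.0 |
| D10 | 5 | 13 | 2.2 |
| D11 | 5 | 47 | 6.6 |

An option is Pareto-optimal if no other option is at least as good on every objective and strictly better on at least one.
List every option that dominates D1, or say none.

D10: corrosion resistance 5≥3, cost 13≤37, density 2.2≤4.0 — dominates D1.
Others (D2, D3, D4, D5, D6, D7, D8, D9, D11) are each worse than D1 on at least one objective.

D10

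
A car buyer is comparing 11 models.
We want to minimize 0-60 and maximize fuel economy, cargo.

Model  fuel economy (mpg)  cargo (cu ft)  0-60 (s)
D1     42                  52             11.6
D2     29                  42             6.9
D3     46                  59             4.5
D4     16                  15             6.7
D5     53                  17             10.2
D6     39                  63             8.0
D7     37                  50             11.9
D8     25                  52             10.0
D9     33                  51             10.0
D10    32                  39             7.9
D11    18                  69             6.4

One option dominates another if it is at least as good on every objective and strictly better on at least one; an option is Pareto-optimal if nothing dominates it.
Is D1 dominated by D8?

No

D8 vs D1: D8 is worse on fuel economy (25 vs 42), so it does not dominate D1.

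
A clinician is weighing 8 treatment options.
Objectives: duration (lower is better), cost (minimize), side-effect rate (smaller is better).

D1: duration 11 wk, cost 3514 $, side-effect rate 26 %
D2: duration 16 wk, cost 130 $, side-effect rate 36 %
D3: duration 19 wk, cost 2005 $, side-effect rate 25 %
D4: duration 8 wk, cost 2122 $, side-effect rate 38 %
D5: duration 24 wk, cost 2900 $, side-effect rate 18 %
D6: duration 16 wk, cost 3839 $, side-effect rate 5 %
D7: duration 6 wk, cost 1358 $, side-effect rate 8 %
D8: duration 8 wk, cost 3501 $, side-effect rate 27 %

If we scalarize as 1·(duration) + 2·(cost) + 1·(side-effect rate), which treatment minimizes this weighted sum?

D1: 1·11 + 2·3514 + 1·26 = 7065
D2: 1·16 + 2·130 + 1·36 = 312
D3: 1·19 + 2·2005 + 1·25 = 4054
D4: 1·8 + 2·2122 + 1·38 = 4290
D5: 1·24 + 2·2900 + 1·18 = 5842
D6: 1·16 + 2·3839 + 1·5 = 7699
D7: 1·6 + 2·1358 + 1·8 = 2730
D8: 1·8 + 2·3501 + 1·27 = 7037
Lowest: D2 at 312.

D2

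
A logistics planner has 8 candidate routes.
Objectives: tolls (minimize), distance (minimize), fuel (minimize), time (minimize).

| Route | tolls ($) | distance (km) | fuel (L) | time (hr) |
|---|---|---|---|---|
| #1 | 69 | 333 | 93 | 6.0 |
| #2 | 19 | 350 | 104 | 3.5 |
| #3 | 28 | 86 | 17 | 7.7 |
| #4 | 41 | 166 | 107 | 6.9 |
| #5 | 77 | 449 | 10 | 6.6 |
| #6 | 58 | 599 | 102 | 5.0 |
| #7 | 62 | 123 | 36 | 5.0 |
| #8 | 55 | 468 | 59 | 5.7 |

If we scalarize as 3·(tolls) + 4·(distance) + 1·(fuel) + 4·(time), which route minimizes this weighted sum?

#3

#1: 3·69 + 4·333 + 1·93 + 4·6.0 = 1656.0
#2: 3·19 + 4·350 + 1·104 + 4·3.5 = 1575.0
#3: 3·28 + 4·86 + 1·17 + 4·7.7 = 475.8
#4: 3·41 + 4·166 + 1·107 + 4·6.9 = 921.6
#5: 3·77 + 4·449 + 1·10 + 4·6.6 = 2063.4
#6: 3·58 + 4·599 + 1·102 + 4·5.0 = 2692.0
#7: 3·62 + 4·123 + 1·36 + 4·5.0 = 734.0
#8: 3·55 + 4·468 + 1·59 + 4·5.7 = 2118.8
Lowest: #3 at 475.8.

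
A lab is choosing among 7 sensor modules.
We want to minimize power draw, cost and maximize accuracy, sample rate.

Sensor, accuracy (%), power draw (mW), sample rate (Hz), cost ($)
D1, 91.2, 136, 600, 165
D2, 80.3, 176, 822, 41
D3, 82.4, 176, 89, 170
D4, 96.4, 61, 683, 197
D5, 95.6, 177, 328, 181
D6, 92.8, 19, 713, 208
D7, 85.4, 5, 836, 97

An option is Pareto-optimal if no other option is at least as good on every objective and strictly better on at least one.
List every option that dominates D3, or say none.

D1, D7

D1: accuracy 91.2≥82.4, power draw 136≤176, sample rate 600≥89, cost 165≤170 — dominates D3.
D7: accuracy 85.4≥82.4, power draw 5≤176, sample rate 836≥89, cost 97≤170 — dominates D3.
Others (D2, D4, D5, D6) are each worse than D3 on at least one objective.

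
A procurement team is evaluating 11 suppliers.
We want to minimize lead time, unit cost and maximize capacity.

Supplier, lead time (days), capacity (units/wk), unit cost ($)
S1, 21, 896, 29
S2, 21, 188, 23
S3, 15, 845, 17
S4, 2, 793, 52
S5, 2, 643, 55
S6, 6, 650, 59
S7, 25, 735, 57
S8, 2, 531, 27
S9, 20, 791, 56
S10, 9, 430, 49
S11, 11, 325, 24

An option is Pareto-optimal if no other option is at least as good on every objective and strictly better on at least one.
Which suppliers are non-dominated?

S1: not dominated (best capacity).
S2: dominated by S3 (lead time 15≤21, capacity 845≥188, unit cost 17≤23).
S3: not dominated (best unit cost).
S4: not dominated.
S5: dominated by S4 (lead time 2≤2, capacity 793≥643, unit cost 52≤55).
S6: dominated by S4 (lead time 2≤6, capacity 793≥650, unit cost 52≤59).
S7: dominated by S1 (lead time 21≤25, capacity 896≥735, unit cost 29≤57).
S8: not dominated.
S9: dominated by S3 (lead time 15≤20, capacity 845≥791, unit cost 17≤56).
S10: dominated by S8 (lead time 2≤9, capacity 531≥430, unit cost 27≤49).
S11: not dominated.

S1, S3, S4, S8, S11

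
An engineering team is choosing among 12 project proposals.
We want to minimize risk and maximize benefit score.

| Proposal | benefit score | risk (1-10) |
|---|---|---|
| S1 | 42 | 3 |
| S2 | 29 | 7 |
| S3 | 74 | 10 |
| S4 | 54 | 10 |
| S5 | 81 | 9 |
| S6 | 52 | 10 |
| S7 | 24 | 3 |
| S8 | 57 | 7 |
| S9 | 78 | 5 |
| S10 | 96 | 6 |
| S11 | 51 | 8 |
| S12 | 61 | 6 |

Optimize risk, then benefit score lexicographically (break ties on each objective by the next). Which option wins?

First minimize risk: best is 3, kept {S1, S7}.
Then maximize benefit score: best is 42, kept {S1}.

S1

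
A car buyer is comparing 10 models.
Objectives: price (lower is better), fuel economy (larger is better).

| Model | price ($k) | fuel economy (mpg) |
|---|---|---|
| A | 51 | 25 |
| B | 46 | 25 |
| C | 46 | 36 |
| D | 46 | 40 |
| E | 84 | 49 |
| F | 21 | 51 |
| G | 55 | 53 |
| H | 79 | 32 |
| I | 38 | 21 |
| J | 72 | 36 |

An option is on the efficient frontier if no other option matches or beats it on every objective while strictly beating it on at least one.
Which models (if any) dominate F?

A: worse on price (51 vs 21).
B: worse on price (46 vs 21).
C: worse on price (46 vs 21).
D: worse on price (46 vs 21).
E: worse on price (84 vs 21).
G: worse on price (55 vs 21).
H: worse on price (79 vs 21).
I: worse on price (38 vs 21).
J: worse on price (72 vs 21).
No option dominates F.

none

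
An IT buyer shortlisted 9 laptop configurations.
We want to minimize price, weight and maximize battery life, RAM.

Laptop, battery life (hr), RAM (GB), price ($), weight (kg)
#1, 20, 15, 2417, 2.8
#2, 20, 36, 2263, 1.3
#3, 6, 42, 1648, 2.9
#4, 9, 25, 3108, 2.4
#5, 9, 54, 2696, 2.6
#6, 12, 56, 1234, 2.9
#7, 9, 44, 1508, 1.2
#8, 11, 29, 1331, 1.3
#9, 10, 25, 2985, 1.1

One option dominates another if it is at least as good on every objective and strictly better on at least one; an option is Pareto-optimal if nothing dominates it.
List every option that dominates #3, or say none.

#6: battery life 12≥6, RAM 56≥42, price 1234≤1648, weight 2.9≤2.9 — dominates #3.
#7: battery life 9≥6, RAM 44≥42, price 1508≤1648, weight 1.2≤2.9 — dominates #3.
Others (#1, #2, #4, #5, #8, #9) are each worse than #3 on at least one objective.

#6, #7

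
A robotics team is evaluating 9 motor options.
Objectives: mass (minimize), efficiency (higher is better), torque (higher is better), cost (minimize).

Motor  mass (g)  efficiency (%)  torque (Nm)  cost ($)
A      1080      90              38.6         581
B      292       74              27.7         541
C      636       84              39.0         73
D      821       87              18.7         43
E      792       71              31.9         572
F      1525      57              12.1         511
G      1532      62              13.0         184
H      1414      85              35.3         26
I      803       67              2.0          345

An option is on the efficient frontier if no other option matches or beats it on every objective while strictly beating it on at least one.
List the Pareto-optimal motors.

A, B, C, D, H

A: not dominated (best efficiency).
B: not dominated (best mass).
C: not dominated (best torque).
D: not dominated.
E: dominated by C (mass 636≤792, efficiency 84≥71, torque 39.0≥31.9, cost 73≤572).
F: dominated by C (mass 636≤1525, efficiency 84≥57, torque 39.0≥12.1, cost 73≤511).
G: dominated by C (mass 636≤1532, efficiency 84≥62, torque 39.0≥13.0, cost 73≤184).
H: not dominated (best cost).
I: dominated by C (mass 636≤803, efficiency 84≥67, torque 39.0≥2.0, cost 73≤345).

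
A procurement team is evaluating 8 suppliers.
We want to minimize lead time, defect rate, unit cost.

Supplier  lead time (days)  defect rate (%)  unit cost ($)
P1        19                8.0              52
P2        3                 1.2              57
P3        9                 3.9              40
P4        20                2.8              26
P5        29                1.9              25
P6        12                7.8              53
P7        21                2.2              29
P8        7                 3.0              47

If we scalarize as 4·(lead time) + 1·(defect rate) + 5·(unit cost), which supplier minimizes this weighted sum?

P1: 4·19 + 1·8.0 + 5·52 = 344.0
P2: 4·3 + 1·1.2 + 5·57 = 298.2
P3: 4·9 + 1·3.9 + 5·40 = 239.9
P4: 4·20 + 1·2.8 + 5·26 = 212.8
P5: 4·29 + 1·1.9 + 5·25 = 242.9
P6: 4·12 + 1·7.8 + 5·53 = 320.8
P7: 4·21 + 1·2.2 + 5·29 = 231.2
P8: 4·7 + 1·3.0 + 5·47 = 266.0
Lowest: P4 at 212.8.

P4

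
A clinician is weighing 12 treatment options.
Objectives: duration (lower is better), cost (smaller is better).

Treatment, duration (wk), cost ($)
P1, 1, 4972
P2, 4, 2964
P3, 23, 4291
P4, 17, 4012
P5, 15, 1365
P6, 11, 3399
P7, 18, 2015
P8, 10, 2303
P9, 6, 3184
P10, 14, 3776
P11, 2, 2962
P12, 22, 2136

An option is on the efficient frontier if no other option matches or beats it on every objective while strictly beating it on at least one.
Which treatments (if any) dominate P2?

P11

P11: duration 2≤4, cost 2962≤2964 — dominates P2.
Others (P1, P3, P4, P5, P6, P7, P8, P9, P10, P12) are each worse than P2 on at least one objective.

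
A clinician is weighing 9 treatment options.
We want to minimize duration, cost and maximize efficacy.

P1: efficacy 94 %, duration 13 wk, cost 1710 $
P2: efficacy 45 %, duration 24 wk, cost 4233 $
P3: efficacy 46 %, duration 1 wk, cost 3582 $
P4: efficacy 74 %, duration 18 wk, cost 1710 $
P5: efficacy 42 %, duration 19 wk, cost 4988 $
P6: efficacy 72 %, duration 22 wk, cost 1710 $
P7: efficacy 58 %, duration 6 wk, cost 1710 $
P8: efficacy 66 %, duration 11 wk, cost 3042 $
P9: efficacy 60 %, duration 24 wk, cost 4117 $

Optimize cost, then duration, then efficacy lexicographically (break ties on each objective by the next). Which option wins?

P7

First minimize cost: best is 1710, kept {P1, P4, P6, P7}.
Then minimize duration: best is 6, kept {P7}.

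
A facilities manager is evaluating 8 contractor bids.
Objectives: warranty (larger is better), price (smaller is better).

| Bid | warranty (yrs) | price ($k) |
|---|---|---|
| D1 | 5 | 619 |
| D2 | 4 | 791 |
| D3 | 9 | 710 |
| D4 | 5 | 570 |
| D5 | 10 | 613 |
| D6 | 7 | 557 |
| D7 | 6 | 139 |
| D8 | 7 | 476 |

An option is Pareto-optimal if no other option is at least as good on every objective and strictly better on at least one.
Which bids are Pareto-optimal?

D5, D7, D8

D1: dominated by D4 (warranty 5≥5, price 570≤619).
D2: dominated by D1 (warranty 5≥4, price 619≤791).
D3: dominated by D5 (warranty 10≥9, price 613≤710).
D4: dominated by D6 (warranty 7≥5, price 557≤570).
D5: not dominated (best warranty).
D6: dominated by D8 (warranty 7≥7, price 476≤557).
D7: not dominated (best price).
D8: not dominated.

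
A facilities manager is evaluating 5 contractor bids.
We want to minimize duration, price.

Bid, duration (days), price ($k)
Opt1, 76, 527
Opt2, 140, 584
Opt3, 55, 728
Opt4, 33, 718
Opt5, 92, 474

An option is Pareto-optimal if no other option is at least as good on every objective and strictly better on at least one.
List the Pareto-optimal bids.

Opt1: not dominated.
Opt2: dominated by Opt1 (duration 76≤140, price 527≤584).
Opt3: dominated by Opt4 (duration 33≤55, price 718≤728).
Opt4: not dominated (best duration).
Opt5: not dominated (best price).

Opt1, Opt4, Opt5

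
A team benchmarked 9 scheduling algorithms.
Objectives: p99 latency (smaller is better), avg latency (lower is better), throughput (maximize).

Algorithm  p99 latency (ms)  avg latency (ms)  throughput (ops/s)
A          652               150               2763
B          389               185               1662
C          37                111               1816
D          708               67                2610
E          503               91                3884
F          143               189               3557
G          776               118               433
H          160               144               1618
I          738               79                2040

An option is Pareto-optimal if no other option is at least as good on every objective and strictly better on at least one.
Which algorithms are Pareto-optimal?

A: dominated by E (p99 latency 503≤652, avg latency 91≤150, throughput 3884≥2763).
B: dominated by C (p99 latency 37≤389, avg latency 111≤185, throughput 1816≥1662).
C: not dominated (best p99 latency).
D: not dominated (best avg latency).
E: not dominated (best throughput).
F: not dominated.
G: dominated by C (p99 latency 37≤776, avg latency 111≤118, throughput 1816≥433).
H: dominated by C (p99 latency 37≤160, avg latency 111≤144, throughput 1816≥1618).
I: dominated by D (p99 latency 708≤738, avg latency 67≤79, throughput 2610≥2040).

C, D, E, F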